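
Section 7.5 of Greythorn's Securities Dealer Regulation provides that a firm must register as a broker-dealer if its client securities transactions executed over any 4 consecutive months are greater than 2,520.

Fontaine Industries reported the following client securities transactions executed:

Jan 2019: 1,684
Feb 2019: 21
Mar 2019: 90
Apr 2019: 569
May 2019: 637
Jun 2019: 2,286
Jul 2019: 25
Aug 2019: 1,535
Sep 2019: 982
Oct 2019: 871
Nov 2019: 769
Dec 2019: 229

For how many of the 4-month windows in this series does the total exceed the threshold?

7

Jan 2019–Apr 2019: 1,684 + 21 + 90 + 569 = 2,364 (under)
Feb 2019–May 2019: 21 + 90 + 569 + 637 = 1,317 (under)
Mar 2019–Jun 2019: 90 + 569 + 637 + 2,286 = 3,582 (over)
Apr 2019–Jul 2019: 569 + 637 + 2,286 + 25 = 3,517 (over)
May 2019–Aug 2019: 637 + 2,286 + 25 + 1,535 = 4,483 (over)
Jun 2019–Sep 2019: 2,286 + 25 + 1,535 + 982 = 4,828 (over)
Jul 2019–Oct 2019: 25 + 1,535 + 982 + 871 = 3,413 (over)
Aug 2019–Nov 2019: 1,535 + 982 + 871 + 769 = 4,157 (over)
Sep 2019–Dec 2019: 982 + 871 + 769 + 229 = 2,851 (over)
7 windows exceed the threshold.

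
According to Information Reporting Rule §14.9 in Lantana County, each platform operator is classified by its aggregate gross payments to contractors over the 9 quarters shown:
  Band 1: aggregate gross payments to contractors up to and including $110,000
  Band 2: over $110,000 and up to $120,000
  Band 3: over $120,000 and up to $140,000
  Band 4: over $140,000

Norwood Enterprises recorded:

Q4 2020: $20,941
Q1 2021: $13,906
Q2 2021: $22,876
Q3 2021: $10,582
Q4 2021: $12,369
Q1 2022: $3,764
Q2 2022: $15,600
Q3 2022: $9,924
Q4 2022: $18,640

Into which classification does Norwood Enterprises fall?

Aggregate gross payments to contractors: $20,941 + $13,906 + $22,876 + $10,582 + $12,369 + $3,764 + $15,600 + $9,924 + $18,640 = $128,602.
$120,000 < $128,602 ≤ $140,000, so Band 3 applies.

Band 3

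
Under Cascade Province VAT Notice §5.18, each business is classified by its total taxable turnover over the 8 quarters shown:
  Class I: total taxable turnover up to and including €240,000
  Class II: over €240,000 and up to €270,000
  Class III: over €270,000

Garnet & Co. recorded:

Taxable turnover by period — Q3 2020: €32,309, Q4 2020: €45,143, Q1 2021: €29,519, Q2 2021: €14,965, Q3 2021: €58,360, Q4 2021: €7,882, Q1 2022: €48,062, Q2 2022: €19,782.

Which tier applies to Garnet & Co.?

Class II

Total taxable turnover: €32,309 + €45,143 + €29,519 + €14,965 + €58,360 + €7,882 + €48,062 + €19,782 = €256,022.
€240,000 < €256,022 ≤ €270,000, so Class II applies.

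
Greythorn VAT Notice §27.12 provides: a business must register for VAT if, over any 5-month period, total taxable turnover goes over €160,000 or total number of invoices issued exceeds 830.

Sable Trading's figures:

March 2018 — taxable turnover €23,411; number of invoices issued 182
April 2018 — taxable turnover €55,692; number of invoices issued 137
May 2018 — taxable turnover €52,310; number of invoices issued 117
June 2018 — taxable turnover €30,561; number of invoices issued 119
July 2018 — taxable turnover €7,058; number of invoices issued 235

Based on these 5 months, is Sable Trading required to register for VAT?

Yes

Total taxable turnover: €23,411 + €55,692 + €52,310 + €30,561 + €7,058 = €169,032 (> €160,000).
Total number of invoices issued: 182 + 137 + 117 + 119 + 235 = 790 (≤ 830).
The test is 'or': at least one threshold is exceeded.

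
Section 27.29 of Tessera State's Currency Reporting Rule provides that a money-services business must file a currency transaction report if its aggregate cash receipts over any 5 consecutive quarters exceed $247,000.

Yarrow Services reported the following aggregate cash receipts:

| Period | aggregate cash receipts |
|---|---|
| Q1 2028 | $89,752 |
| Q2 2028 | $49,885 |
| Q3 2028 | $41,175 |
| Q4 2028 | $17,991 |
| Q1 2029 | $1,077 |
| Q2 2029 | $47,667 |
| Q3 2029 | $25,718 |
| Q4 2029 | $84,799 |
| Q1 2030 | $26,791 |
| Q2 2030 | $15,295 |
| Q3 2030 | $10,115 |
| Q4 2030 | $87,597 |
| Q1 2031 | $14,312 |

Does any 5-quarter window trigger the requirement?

Q1 2028–Q1 2029: $89,752 + $49,885 + $41,175 + $17,991 + $1,077 = $199,880 (under)
Q2 2028–Q2 2029: $49,885 + $41,175 + $17,991 + $1,077 + $47,667 = $157,795 (under)
Q3 2028–Q3 2029: $41,175 + $17,991 + $1,077 + $47,667 + $25,718 = $133,628 (under)
Q4 2028–Q4 2029: $17,991 + $1,077 + $47,667 + $25,718 + $84,799 = $177,252 (under)
Q1 2029–Q1 2030: $1,077 + $47,667 + $25,718 + $84,799 + $26,791 = $186,052 (under)
Q2 2029–Q2 2030: $47,667 + $25,718 + $84,799 + $26,791 + $15,295 = $200,270 (under)
Q3 2029–Q3 2030: $25,718 + $84,799 + $26,791 + $15,295 + $10,115 = $162,718 (under)
Q4 2029–Q4 2030: $84,799 + $26,791 + $15,295 + $10,115 + $87,597 = $224,597 (under)
Q1 2030–Q1 2031: $26,791 + $15,295 + $10,115 + $87,597 + $14,312 = $154,110 (under)
No window exceeds $247,000.

No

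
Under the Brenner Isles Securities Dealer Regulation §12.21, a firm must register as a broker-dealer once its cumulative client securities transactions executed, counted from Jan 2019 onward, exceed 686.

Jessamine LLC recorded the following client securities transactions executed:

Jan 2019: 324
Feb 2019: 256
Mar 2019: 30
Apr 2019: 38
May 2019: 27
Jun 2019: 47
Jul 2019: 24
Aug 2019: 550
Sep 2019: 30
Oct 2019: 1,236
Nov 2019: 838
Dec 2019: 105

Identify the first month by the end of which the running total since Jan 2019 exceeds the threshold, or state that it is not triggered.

Jun 2019

Through Jan 2019: 324
Through Feb 2019: 580
Through Mar 2019: 610
Through Apr 2019: 648
Through May 2019: 675
Through Jun 2019: 722 ← exceeds threshold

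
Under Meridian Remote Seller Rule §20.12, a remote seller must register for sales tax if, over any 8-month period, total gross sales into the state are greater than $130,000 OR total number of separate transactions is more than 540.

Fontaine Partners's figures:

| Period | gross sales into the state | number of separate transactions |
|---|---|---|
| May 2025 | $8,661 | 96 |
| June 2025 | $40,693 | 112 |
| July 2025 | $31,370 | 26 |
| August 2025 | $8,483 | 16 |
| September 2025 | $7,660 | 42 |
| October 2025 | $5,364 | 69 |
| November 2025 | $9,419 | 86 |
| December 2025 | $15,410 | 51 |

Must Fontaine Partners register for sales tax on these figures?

No

Total gross sales into the state: $8,661 + $40,693 + $31,370 + $8,483 + $7,660 + $5,364 + $9,419 + $15,410 = $127,060 (≤ $130,000).
Total number of separate transactions: 96 + 112 + 26 + 16 + 42 + 69 + 86 + 51 = 498 (≤ 540).
The test is 'or': neither threshold is exceeded.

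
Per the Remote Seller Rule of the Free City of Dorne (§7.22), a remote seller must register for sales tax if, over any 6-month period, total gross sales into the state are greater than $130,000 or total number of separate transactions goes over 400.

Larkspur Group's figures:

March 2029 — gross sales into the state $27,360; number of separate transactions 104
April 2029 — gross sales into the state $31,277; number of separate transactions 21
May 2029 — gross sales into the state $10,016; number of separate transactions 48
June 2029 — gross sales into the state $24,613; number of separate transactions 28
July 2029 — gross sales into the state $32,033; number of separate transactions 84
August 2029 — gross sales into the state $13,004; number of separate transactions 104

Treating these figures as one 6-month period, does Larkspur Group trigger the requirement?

Yes

Total gross sales into the state: $27,360 + $31,277 + $10,016 + $24,613 + $32,033 + $13,004 = $138,303 (> $130,000).
Total number of separate transactions: 104 + 21 + 48 + 28 + 84 + 104 = 389 (≤ 400).
The test is 'or': at least one threshold is exceeded.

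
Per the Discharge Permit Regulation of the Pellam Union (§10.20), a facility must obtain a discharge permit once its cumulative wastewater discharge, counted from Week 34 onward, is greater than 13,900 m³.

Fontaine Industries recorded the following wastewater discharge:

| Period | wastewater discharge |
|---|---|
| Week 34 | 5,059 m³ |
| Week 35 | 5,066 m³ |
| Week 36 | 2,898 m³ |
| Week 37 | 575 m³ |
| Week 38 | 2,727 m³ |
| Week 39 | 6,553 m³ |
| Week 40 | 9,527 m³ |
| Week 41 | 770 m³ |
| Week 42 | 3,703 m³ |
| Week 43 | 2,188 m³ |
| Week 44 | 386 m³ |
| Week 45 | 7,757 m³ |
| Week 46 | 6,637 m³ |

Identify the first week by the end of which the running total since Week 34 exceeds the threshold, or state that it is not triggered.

Through Week 34: 5,059 m³
Through Week 35: 10,125 m³
Through Week 36: 13,023 m³
Through Week 37: 13,598 m³
Through Week 38: 16,325 m³ ← exceeds threshold

Week 38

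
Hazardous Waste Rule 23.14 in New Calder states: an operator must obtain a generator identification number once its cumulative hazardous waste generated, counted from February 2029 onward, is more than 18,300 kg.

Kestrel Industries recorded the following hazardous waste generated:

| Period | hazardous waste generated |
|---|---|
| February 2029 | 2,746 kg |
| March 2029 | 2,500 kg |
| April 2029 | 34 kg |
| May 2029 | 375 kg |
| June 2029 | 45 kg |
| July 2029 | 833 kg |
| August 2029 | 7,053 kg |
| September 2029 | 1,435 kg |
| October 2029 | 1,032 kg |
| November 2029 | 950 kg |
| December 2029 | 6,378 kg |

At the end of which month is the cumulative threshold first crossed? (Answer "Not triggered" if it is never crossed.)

Through February 2029: 2,746 kg
Through March 2029: 5,246 kg
Through April 2029: 5,280 kg
Through May 2029: 5,655 kg
Through June 2029: 5,700 kg
Through July 2029: 6,533 kg
Through August 2029: 13,586 kg
Through September 2029: 15,021 kg
Through October 2029: 16,053 kg
Through November 2029: 17,003 kg
Through December 2029: 23,381 kg ← exceeds threshold

December 2029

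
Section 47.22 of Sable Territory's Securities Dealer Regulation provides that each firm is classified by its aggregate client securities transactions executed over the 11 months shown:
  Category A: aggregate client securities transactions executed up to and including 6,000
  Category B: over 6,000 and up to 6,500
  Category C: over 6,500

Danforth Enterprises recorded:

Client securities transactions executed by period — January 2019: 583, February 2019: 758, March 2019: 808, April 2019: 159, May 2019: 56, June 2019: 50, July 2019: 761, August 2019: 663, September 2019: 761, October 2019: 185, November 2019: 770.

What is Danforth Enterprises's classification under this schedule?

Category A

Aggregate client securities transactions executed: 583 + 758 + 808 + 159 + 56 + 50 + 761 + 663 + 761 + 185 + 770 = 5,554.
5,554 ≤ 6,000, so Category A applies.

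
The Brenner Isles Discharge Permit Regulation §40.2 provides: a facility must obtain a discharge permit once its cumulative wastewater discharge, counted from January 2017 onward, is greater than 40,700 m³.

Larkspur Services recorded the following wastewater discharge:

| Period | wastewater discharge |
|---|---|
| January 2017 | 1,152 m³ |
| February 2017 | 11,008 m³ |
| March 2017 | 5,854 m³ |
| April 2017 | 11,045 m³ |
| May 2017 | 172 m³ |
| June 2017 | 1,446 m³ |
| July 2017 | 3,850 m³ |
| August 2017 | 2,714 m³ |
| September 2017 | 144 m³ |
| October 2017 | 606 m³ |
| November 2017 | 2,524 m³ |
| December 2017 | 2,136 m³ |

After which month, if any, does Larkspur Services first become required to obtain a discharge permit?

December 2017

Through January 2017: 1,152 m³
Through February 2017: 12,160 m³
Through March 2017: 18,014 m³
Through April 2017: 29,059 m³
Through May 2017: 29,231 m³
Through June 2017: 30,677 m³
Through July 2017: 34,527 m³
Through August 2017: 37,241 m³
Through September 2017: 37,385 m³
Through October 2017: 37,991 m³
Through November 2017: 40,515 m³
Through December 2017: 42,651 m³ ← exceeds threshold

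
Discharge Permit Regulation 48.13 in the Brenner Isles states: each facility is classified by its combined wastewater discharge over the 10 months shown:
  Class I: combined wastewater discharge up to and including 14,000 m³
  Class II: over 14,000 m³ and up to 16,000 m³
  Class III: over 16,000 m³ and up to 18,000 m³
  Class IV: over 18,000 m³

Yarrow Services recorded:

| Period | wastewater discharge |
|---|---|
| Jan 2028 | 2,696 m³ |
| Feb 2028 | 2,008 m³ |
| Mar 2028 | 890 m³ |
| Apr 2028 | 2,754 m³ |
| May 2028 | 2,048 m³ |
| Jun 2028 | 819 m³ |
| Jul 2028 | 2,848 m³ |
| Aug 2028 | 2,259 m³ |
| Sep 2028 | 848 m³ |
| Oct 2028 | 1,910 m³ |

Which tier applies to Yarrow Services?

Combined wastewater discharge: 2,696 m³ + 2,008 m³ + 890 m³ + 2,754 m³ + 2,048 m³ + 819 m³ + 2,848 m³ + 2,259 m³ + 848 m³ + 1,910 m³ = 19,080 m³.
19,080 m³ > 18,000 m³, so Class IV applies.

Class IV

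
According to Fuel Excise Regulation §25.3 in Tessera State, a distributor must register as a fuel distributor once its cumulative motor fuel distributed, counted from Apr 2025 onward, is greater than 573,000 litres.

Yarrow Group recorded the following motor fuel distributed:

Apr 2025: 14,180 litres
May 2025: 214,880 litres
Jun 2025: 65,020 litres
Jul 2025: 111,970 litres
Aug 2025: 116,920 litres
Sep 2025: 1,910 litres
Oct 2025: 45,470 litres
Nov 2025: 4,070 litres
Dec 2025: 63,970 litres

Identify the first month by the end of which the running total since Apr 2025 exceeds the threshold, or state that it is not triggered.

Through Apr 2025: 14,180 litres
Through May 2025: 229,060 litres
Through Jun 2025: 294,080 litres
Through Jul 2025: 406,050 litres
Through Aug 2025: 522,970 litres
Through Sep 2025: 524,880 litres
Through Oct 2025: 570,350 litres
Through Nov 2025: 574,420 litres ← exceeds threshold

Nov 2025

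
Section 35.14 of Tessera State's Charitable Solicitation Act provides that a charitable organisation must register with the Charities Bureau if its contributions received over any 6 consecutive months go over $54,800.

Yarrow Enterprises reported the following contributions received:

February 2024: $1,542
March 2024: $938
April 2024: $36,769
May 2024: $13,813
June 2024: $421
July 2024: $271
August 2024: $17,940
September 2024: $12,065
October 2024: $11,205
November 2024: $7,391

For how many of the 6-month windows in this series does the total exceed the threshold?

3

February 2024–July 2024: $1,542 + $938 + $36,769 + $13,813 + $421 + $271 = $53,754 (under)
March 2024–August 2024: $938 + $36,769 + $13,813 + $421 + $271 + $17,940 = $70,152 (over)
April 2024–September 2024: $36,769 + $13,813 + $421 + $271 + $17,940 + $12,065 = $81,279 (over)
May 2024–October 2024: $13,813 + $421 + $271 + $17,940 + $12,065 + $11,205 = $55,715 (over)
June 2024–November 2024: $421 + $271 + $17,940 + $12,065 + $11,205 + $7,391 = $49,293 (under)
3 windows exceed the threshold.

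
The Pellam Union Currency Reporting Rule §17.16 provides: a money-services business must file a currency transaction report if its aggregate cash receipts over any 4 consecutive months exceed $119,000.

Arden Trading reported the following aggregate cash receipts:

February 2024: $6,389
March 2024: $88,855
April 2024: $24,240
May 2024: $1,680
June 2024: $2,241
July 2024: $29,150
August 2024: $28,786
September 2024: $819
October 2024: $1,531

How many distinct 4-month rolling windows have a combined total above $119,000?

February 2024–May 2024: $6,389 + $88,855 + $24,240 + $1,680 = $121,164 (over)
March 2024–June 2024: $88,855 + $24,240 + $1,680 + $2,241 = $117,016 (under)
April 2024–July 2024: $24,240 + $1,680 + $2,241 + $29,150 = $57,311 (under)
May 2024–August 2024: $1,680 + $2,241 + $29,150 + $28,786 = $61,857 (under)
June 2024–September 2024: $2,241 + $29,150 + $28,786 + $819 = $60,996 (under)
July 2024–October 2024: $29,150 + $28,786 + $819 + $1,531 = $60,286 (under)
1 window exceeds the threshold.

1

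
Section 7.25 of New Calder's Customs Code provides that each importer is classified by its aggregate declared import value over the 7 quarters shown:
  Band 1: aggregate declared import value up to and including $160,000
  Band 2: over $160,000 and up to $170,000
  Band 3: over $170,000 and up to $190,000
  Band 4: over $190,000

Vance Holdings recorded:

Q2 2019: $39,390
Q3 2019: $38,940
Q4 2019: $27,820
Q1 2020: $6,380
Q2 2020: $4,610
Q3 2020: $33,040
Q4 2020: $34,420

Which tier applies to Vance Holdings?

Aggregate declared import value: $39,390 + $38,940 + $27,820 + $6,380 + $4,610 + $33,040 + $34,420 = $184,600.
$170,000 < $184,600 ≤ $190,000, so Band 3 applies.

Band 3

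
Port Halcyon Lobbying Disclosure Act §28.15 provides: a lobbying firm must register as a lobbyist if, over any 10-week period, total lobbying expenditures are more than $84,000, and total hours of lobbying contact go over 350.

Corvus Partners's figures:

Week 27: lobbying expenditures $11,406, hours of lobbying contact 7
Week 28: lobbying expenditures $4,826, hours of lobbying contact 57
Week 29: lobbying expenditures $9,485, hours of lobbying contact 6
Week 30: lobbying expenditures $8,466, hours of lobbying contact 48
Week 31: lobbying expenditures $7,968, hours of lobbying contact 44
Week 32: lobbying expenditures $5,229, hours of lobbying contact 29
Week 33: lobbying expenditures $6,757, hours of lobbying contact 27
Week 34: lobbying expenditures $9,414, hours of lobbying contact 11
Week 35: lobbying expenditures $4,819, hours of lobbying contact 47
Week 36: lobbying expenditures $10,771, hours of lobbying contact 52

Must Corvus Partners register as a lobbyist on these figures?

No

Total lobbying expenditures: $11,406 + $4,826 + $9,485 + $8,466 + $7,968 + $5,229 + $6,757 + $9,414 + $4,819 + $10,771 = $79,141 (≤ $84,000).
Total hours of lobbying contact: 7 + 57 + 6 + 48 + 44 + 29 + 27 + 11 + 47 + 52 = 328 (≤ 350).
The test is 'and': the rule requires both, and at least one is not exceeded.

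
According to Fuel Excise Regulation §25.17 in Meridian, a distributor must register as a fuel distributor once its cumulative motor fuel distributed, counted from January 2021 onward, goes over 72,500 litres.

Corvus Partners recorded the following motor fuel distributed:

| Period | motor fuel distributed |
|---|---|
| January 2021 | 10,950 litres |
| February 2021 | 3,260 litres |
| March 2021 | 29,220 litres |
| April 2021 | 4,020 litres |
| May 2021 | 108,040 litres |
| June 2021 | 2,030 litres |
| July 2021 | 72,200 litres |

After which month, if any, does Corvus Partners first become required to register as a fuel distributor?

Through January 2021: 10,950 litres
Through February 2021: 14,210 litres
Through March 2021: 43,430 litres
Through April 2021: 47,450 litres
Through May 2021: 155,490 litres ← exceeds threshold

May 2021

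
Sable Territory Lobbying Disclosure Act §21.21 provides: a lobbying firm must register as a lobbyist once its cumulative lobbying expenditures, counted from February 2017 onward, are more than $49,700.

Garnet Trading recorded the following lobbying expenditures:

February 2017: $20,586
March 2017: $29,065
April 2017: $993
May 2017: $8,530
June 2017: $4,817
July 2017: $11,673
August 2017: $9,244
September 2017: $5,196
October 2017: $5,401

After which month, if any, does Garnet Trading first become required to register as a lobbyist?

April 2017

Through February 2017: $20,586
Through March 2017: $49,651
Through April 2017: $50,644 ← exceeds threshold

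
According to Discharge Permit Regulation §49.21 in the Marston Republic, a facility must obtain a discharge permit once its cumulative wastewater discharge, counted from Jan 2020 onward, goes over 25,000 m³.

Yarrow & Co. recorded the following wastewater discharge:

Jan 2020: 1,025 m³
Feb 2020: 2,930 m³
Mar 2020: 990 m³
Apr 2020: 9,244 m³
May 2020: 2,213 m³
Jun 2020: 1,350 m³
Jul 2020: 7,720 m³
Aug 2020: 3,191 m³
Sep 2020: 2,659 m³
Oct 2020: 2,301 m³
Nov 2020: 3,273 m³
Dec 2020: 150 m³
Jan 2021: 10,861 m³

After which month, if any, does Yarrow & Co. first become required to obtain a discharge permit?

Through Jan 2020: 1,025 m³
Through Feb 2020: 3,955 m³
Through Mar 2020: 4,945 m³
Through Apr 2020: 14,189 m³
Through May 2020: 16,402 m³
Through Jun 2020: 17,752 m³
Through Jul 2020: 25,472 m³ ← exceeds threshold

Jul 2020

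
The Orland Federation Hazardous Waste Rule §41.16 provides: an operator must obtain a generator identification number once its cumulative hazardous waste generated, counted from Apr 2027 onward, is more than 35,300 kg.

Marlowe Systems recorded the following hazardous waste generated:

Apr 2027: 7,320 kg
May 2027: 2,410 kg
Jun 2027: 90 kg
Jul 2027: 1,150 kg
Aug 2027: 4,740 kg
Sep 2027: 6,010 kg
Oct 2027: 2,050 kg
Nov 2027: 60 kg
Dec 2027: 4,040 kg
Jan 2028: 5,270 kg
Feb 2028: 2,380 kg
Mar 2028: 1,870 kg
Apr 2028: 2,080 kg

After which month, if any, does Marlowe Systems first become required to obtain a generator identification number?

Through Apr 2027: 7,320 kg
Through May 2027: 9,730 kg
Through Jun 2027: 9,820 kg
Through Jul 2027: 10,970 kg
Through Aug 2027: 15,710 kg
Through Sep 2027: 21,720 kg
Through Oct 2027: 23,770 kg
Through Nov 2027: 23,830 kg
Through Dec 2027: 27,870 kg
Through Jan 2028: 33,140 kg
Through Feb 2028: 35,520 kg ← exceeds threshold

Feb 2028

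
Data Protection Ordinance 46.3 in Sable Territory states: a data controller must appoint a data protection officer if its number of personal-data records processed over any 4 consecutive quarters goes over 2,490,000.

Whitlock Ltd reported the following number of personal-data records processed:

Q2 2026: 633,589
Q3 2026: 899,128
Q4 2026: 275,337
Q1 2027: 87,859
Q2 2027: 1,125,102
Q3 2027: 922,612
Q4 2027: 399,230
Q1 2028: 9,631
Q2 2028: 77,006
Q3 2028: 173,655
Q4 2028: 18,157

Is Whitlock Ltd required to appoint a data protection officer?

Q2 2026–Q1 2027: 633,589 + 899,128 + 275,337 + 87,859 = 1,895,913 (under)
Q3 2026–Q2 2027: 899,128 + 275,337 + 87,859 + 1,125,102 = 2,387,426 (under)
Q4 2026–Q3 2027: 275,337 + 87,859 + 1,125,102 + 922,612 = 2,410,910 (under)
Q1 2027–Q4 2027: 87,859 + 1,125,102 + 922,612 + 399,230 = 2,534,803 (over)
Q2 2027–Q1 2028: 1,125,102 + 922,612 + 399,230 + 9,631 = 2,456,575 (under)
Q3 2027–Q2 2028: 922,612 + 399,230 + 9,631 + 77,006 = 1,408,479 (under)
Q4 2027–Q3 2028: 399,230 + 9,631 + 77,006 + 173,655 = 659,522 (under)
Q1 2028–Q4 2028: 9,631 + 77,006 + 173,655 + 18,157 = 278,449 (under)
At least one window exceeds 2,490,000.

Yes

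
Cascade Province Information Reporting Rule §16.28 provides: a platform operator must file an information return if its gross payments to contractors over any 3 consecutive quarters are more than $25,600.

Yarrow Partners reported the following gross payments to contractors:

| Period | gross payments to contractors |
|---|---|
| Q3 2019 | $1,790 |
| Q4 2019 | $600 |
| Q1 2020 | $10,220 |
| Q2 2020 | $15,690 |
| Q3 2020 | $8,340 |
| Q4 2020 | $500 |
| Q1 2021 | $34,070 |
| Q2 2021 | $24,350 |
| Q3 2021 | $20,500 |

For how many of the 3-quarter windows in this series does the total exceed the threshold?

Q3 2019–Q1 2020: $1,790 + $600 + $10,220 = $12,610 (under)
Q4 2019–Q2 2020: $600 + $10,220 + $15,690 = $26,510 (over)
Q1 2020–Q3 2020: $10,220 + $15,690 + $8,340 = $34,250 (over)
Q2 2020–Q4 2020: $15,690 + $8,340 + $500 = $24,530 (under)
Q3 2020–Q1 2021: $8,340 + $500 + $34,070 = $42,910 (over)
Q4 2020–Q2 2021: $500 + $34,070 + $24,350 = $58,920 (over)
Q1 2021–Q3 2021: $34,070 + $24,350 + $20,500 = $78,920 (over)
5 windows exceed the threshold.

5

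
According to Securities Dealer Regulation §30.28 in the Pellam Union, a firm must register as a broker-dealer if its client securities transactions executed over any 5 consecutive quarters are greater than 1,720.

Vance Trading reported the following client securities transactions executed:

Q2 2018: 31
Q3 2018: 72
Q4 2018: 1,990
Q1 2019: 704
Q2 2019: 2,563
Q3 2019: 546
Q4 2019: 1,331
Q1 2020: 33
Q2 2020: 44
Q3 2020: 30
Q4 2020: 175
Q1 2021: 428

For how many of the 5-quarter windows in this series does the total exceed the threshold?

Q2 2018–Q2 2019: 31 + 72 + 1,990 + 704 + 2,563 = 5,360 (over)
Q3 2018–Q3 2019: 72 + 1,990 + 704 + 2,563 + 546 = 5,875 (over)
Q4 2018–Q4 2019: 1,990 + 704 + 2,563 + 546 + 1,331 = 7,134 (over)
Q1 2019–Q1 2020: 704 + 2,563 + 546 + 1,331 + 33 = 5,177 (over)
Q2 2019–Q2 2020: 2,563 + 546 + 1,331 + 33 + 44 = 4,517 (over)
Q3 2019–Q3 2020: 546 + 1,331 + 33 + 44 + 30 = 1,984 (over)
Q4 2019–Q4 2020: 1,331 + 33 + 44 + 30 + 175 = 1,613 (under)
Q1 2020–Q1 2021: 33 + 44 + 30 + 175 + 428 = 710 (under)
6 windows exceed the threshold.

6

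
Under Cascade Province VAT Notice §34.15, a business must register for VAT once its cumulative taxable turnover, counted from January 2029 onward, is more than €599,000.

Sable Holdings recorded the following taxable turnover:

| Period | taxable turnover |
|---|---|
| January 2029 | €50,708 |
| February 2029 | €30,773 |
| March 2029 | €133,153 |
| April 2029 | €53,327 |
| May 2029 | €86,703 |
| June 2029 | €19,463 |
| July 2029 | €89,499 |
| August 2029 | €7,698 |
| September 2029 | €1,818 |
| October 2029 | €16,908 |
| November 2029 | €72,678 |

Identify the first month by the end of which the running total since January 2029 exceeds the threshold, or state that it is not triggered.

Through January 2029: €50,708
Through February 2029: €81,481
Through March 2029: €214,634
Through April 2029: €267,961
Through May 2029: €354,664
Through June 2029: €374,127
Through July 2029: €463,626
Through August 2029: €471,324
Through September 2029: €473,142
Through October 2029: €490,050
Through November 2029: €562,728
Final cumulative total €562,728 ≤ €599,000; the threshold is never exceeded.

Not triggered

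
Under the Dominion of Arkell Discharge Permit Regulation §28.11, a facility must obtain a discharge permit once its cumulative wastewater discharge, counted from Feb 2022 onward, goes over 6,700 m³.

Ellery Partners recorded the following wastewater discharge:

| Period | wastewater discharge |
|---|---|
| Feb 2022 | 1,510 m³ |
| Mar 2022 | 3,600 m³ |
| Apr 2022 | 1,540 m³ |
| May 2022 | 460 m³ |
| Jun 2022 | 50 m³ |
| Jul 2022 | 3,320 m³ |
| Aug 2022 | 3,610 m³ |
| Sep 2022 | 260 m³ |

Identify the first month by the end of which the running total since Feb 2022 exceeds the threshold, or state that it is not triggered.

May 2022

Through Feb 2022: 1,510 m³
Through Mar 2022: 5,110 m³
Through Apr 2022: 6,650 m³
Through May 2022: 7,110 m³ ← exceeds threshold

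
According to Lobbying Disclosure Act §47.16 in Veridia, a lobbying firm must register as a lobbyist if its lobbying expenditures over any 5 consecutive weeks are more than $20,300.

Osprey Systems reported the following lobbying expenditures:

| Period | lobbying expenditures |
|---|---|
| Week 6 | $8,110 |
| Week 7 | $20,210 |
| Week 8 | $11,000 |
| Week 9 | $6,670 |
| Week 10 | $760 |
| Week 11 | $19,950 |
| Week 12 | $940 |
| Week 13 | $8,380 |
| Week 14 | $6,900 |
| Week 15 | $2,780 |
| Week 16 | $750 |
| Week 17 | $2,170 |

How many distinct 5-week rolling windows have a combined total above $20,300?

7

Week 6–Week 10: $8,110 + $20,210 + $11,000 + $6,670 + $760 = $46,750 (over)
Week 7–Week 11: $20,210 + $11,000 + $6,670 + $760 + $19,950 = $58,590 (over)
Week 8–Week 12: $11,000 + $6,670 + $760 + $19,950 + $940 = $39,320 (over)
Week 9–Week 13: $6,670 + $760 + $19,950 + $940 + $8,380 = $36,700 (over)
Week 10–Week 14: $760 + $19,950 + $940 + $8,380 + $6,900 = $36,930 (over)
Week 11–Week 15: $19,950 + $940 + $8,380 + $6,900 + $2,780 = $38,950 (over)
Week 12–Week 16: $940 + $8,380 + $6,900 + $2,780 + $750 = $19,750 (under)
Week 13–Week 17: $8,380 + $6,900 + $2,780 + $750 + $2,170 = $20,980 (over)
7 windows exceed the threshold.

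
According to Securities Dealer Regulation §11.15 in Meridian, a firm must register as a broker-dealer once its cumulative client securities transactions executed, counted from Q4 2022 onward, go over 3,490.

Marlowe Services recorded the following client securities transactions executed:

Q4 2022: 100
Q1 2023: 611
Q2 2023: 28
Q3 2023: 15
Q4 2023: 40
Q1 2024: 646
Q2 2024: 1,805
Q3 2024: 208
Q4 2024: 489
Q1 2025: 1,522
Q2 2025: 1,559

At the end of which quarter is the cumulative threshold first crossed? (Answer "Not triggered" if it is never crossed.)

Q4 2024

Through Q4 2022: 100
Through Q1 2023: 711
Through Q2 2023: 739
Through Q3 2023: 754
Through Q4 2023: 794
Through Q1 2024: 1,440
Through Q2 2024: 3,245
Through Q3 2024: 3,453
Through Q4 2024: 3,942 ← exceeds threshold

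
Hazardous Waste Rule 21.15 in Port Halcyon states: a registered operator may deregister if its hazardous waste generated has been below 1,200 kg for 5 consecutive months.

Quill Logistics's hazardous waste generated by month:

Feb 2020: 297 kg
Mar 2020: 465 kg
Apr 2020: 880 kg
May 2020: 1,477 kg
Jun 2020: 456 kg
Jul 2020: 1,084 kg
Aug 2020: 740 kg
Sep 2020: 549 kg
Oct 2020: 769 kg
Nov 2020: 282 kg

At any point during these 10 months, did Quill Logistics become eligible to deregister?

Months below 1,200 kg: Feb 2020, Mar 2020, Apr 2020, Jun 2020, Jul 2020, Aug 2020, Sep 2020, Oct 2020, Nov 2020.
Longest run of consecutive months below the threshold: 6.
6 ≥ 5, so Quill Logistics became eligible.

Yes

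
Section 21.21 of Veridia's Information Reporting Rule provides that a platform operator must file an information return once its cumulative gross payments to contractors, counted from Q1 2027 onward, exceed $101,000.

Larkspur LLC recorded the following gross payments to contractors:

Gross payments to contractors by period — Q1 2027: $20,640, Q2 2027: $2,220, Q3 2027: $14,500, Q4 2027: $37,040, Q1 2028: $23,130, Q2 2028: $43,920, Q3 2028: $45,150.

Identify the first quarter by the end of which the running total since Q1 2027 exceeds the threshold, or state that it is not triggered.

Through Q1 2027: $20,640
Through Q2 2027: $22,860
Through Q3 2027: $37,360
Through Q4 2027: $74,400
Through Q1 2028: $97,530
Through Q2 2028: $141,450 ← exceeds threshold

Q2 2028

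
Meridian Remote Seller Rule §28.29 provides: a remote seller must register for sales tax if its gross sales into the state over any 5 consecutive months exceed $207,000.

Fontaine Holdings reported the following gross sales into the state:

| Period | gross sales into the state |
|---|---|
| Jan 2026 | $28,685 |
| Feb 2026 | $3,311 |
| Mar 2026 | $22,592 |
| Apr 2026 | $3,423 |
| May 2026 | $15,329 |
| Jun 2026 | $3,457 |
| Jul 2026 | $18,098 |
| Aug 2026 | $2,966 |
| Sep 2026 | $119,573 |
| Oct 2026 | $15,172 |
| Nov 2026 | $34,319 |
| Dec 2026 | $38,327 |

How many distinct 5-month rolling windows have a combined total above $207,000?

Jan 2026–May 2026: $28,685 + $3,311 + $22,592 + $3,423 + $15,329 = $73,340 (under)
Feb 2026–Jun 2026: $3,311 + $22,592 + $3,423 + $15,329 + $3,457 = $48,112 (under)
Mar 2026–Jul 2026: $22,592 + $3,423 + $15,329 + $3,457 + $18,098 = $62,899 (under)
Apr 2026–Aug 2026: $3,423 + $15,329 + $3,457 + $18,098 + $2,966 = $43,273 (under)
May 2026–Sep 2026: $15,329 + $3,457 + $18,098 + $2,966 + $119,573 = $159,423 (under)
Jun 2026–Oct 2026: $3,457 + $18,098 + $2,966 + $119,573 + $15,172 = $159,266 (under)
Jul 2026–Nov 2026: $18,098 + $2,966 + $119,573 + $15,172 + $34,319 = $190,128 (under)
Aug 2026–Dec 2026: $2,966 + $119,573 + $15,172 + $34,319 + $38,327 = $210,357 (over)
1 window exceeds the threshold.

1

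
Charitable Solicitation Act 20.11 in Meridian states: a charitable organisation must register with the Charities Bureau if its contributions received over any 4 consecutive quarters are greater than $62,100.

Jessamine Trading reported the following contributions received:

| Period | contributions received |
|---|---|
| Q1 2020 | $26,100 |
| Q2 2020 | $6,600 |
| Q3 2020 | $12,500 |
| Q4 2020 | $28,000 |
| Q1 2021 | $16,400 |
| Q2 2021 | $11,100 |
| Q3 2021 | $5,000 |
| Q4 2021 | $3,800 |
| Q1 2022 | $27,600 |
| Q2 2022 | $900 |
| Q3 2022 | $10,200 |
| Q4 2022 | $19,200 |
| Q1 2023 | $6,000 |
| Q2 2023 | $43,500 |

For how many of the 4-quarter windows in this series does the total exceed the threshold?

Q1 2020–Q4 2020: $26,100 + $6,600 + $12,500 + $28,000 = $73,200 (over)
Q2 2020–Q1 2021: $6,600 + $12,500 + $28,000 + $16,400 = $63,500 (over)
Q3 2020–Q2 2021: $12,500 + $28,000 + $16,400 + $11,100 = $68,000 (over)
Q4 2020–Q3 2021: $28,000 + $16,400 + $11,100 + $5,000 = $60,500 (under)
Q1 2021–Q4 2021: $16,400 + $11,100 + $5,000 + $3,800 = $36,300 (under)
Q2 2021–Q1 2022: $11,100 + $5,000 + $3,800 + $27,600 = $47,500 (under)
Q3 2021–Q2 2022: $5,000 + $3,800 + $27,600 + $900 = $37,300 (under)
Q4 2021–Q3 2022: $3,800 + $27,600 + $900 + $10,200 = $42,500 (under)
Q1 2022–Q4 2022: $27,600 + $900 + $10,200 + $19,200 = $57,900 (under)
Q2 2022–Q1 2023: $900 + $10,200 + $19,200 + $6,000 = $36,300 (under)
Q3 2022–Q2 2023: $10,200 + $19,200 + $6,000 + $43,500 = $78,900 (over)
4 windows exceed the threshold.

4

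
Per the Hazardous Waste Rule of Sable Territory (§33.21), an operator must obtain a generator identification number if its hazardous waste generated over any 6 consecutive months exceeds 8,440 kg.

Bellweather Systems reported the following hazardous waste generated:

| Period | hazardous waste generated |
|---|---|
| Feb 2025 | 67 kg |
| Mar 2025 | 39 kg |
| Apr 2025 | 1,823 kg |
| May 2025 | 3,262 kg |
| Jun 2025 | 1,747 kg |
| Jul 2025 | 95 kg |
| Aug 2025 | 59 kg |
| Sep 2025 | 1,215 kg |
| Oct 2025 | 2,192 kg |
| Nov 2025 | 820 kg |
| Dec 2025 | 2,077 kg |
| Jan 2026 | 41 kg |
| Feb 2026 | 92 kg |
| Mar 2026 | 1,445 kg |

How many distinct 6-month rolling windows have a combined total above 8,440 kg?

Feb 2025–Jul 2025: 67 kg + 39 kg + 1,823 kg + 3,262 kg + 1,747 kg + 95 kg = 7,033 kg (under)
Mar 2025–Aug 2025: 39 kg + 1,823 kg + 3,262 kg + 1,747 kg + 95 kg + 59 kg = 7,025 kg (under)
Apr 2025–Sep 2025: 1,823 kg + 3,262 kg + 1,747 kg + 95 kg + 59 kg + 1,215 kg = 8,201 kg (under)
May 2025–Oct 2025: 3,262 kg + 1,747 kg + 95 kg + 59 kg + 1,215 kg + 2,192 kg = 8,570 kg (over)
Jun 2025–Nov 2025: 1,747 kg + 95 kg + 59 kg + 1,215 kg + 2,192 kg + 820 kg = 6,128 kg (under)
Jul 2025–Dec 2025: 95 kg + 59 kg + 1,215 kg + 2,192 kg + 820 kg + 2,077 kg = 6,458 kg (under)
Aug 2025–Jan 2026: 59 kg + 1,215 kg + 2,192 kg + 820 kg + 2,077 kg + 41 kg = 6,404 kg (under)
Sep 2025–Feb 2026: 1,215 kg + 2,192 kg + 820 kg + 2,077 kg + 41 kg + 92 kg = 6,437 kg (under)
Oct 2025–Mar 2026: 2,192 kg + 820 kg + 2,077 kg + 41 kg + 92 kg + 1,445 kg = 6,667 kg (under)
1 window exceeds the threshold.

1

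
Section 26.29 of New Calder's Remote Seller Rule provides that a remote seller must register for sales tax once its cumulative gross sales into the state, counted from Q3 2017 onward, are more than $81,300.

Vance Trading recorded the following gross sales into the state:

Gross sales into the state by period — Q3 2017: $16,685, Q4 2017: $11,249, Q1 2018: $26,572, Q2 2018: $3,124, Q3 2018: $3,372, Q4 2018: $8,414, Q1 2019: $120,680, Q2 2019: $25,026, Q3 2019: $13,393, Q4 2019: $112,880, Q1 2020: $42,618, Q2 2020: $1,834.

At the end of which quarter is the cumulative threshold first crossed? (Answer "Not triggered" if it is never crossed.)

Q1 2019

Through Q3 2017: $16,685
Through Q4 2017: $27,934
Through Q1 2018: $54,506
Through Q2 2018: $57,630
Through Q3 2018: $61,002
Through Q4 2018: $69,416
Through Q1 2019: $190,096 ← exceeds threshold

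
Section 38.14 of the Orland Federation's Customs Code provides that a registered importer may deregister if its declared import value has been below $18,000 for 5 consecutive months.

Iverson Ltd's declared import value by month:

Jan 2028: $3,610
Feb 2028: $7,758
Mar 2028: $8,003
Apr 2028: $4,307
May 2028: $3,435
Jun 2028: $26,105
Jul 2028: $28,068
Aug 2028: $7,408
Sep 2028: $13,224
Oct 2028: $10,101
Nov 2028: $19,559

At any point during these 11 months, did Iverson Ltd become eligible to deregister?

Yes

Months below $18,000: Jan 2028, Feb 2028, Mar 2028, Apr 2028, May 2028, Aug 2028, Sep 2028, Oct 2028.
Longest run of consecutive months below the threshold: 5.
5 ≥ 5, so Iverson Ltd became eligible.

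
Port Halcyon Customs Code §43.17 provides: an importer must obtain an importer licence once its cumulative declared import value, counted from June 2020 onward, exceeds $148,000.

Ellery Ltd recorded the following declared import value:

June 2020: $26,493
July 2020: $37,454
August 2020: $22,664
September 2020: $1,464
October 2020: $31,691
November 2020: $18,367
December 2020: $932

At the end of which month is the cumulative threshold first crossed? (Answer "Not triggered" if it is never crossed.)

Not triggered

Through June 2020: $26,493
Through July 2020: $63,947
Through August 2020: $86,611
Through September 2020: $88,075
Through October 2020: $119,766
Through November 2020: $138,133
Through December 2020: $139,065
Final cumulative total $139,065 ≤ $148,000; the threshold is never exceeded.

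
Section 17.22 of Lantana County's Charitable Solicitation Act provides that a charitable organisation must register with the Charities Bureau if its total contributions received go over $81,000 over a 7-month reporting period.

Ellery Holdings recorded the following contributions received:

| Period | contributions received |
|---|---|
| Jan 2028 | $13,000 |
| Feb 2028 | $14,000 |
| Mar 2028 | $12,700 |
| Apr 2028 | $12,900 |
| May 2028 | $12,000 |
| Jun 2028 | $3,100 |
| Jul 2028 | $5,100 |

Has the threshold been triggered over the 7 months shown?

No

Total contributions received: $13,000 + $14,000 + $12,700 + $12,900 + $12,000 + $3,100 + $5,100 = $72,800.
$72,800 ≤ $81,000, so the threshold is not exceeded.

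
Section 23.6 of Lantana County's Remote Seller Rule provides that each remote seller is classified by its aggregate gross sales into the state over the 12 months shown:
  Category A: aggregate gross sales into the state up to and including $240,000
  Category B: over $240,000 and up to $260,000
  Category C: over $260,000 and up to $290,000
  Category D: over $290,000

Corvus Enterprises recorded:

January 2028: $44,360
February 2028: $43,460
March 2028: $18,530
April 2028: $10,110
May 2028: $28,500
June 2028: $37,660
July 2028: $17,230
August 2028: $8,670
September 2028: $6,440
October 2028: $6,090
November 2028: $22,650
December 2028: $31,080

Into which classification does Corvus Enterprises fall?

Category C

Aggregate gross sales into the state: $44,360 + $43,460 + $18,530 + $10,110 + $28,500 + $37,660 + $17,230 + $8,670 + $6,440 + $6,090 + $22,650 + $31,080 = $274,780.
$260,000 < $274,780 ≤ $290,000, so Category C applies.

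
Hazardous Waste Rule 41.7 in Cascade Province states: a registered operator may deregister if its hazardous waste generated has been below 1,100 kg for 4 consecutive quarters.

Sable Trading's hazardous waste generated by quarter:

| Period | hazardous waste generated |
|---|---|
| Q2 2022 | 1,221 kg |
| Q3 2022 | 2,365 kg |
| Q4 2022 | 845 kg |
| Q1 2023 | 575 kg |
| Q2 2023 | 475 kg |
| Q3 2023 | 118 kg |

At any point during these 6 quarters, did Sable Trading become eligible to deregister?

Yes

Quarters below 1,100 kg: Q4 2022, Q1 2023, Q2 2023, Q3 2023.
Longest run of consecutive quarters below the threshold: 4.
4 ≥ 4, so Sable Trading became eligible.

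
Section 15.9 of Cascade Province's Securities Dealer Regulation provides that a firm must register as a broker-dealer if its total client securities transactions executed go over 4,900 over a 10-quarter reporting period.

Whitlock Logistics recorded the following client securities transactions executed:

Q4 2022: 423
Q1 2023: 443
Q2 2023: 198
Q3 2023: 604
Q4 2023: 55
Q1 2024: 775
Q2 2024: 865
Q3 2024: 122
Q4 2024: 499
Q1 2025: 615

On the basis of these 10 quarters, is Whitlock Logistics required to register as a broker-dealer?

No

Total client securities transactions executed: 423 + 443 + 198 + 604 + 55 + 775 + 865 + 122 + 499 + 615 = 4,599.
4,599 ≤ 4,900, so the threshold is not exceeded.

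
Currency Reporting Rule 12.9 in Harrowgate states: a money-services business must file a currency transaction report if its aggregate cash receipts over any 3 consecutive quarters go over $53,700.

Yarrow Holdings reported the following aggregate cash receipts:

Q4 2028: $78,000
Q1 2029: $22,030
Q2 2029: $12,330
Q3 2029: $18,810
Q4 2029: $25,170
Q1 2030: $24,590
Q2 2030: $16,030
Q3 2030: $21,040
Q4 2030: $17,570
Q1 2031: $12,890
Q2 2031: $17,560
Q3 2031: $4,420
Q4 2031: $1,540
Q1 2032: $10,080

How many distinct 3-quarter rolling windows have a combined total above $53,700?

6

Q4 2028–Q2 2029: $78,000 + $22,030 + $12,330 = $112,360 (over)
Q1 2029–Q3 2029: $22,030 + $12,330 + $18,810 = $53,170 (under)
Q2 2029–Q4 2029: $12,330 + $18,810 + $25,170 = $56,310 (over)
Q3 2029–Q1 2030: $18,810 + $25,170 + $24,590 = $68,570 (over)
Q4 2029–Q2 2030: $25,170 + $24,590 + $16,030 = $65,790 (over)
Q1 2030–Q3 2030: $24,590 + $16,030 + $21,040 = $61,660 (over)
Q2 2030–Q4 2030: $16,030 + $21,040 + $17,570 = $54,640 (over)
Q3 2030–Q1 2031: $21,040 + $17,570 + $12,890 = $51,500 (under)
Q4 2030–Q2 2031: $17,570 + $12,890 + $17,560 = $48,020 (under)
Q1 2031–Q3 2031: $12,890 + $17,560 + $4,420 = $34,870 (under)
Q2 2031–Q4 2031: $17,560 + $4,420 + $1,540 = $23,520 (under)
Q3 2031–Q1 2032: $4,420 + $1,540 + $10,080 = $16,040 (under)
6 windows exceed the threshold.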